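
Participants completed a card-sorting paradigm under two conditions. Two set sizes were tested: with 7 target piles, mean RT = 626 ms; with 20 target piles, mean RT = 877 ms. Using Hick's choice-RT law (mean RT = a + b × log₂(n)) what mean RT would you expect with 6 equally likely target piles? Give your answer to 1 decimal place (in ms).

589.1 ms

RT is linear in log₂ n, so two points fix the line:
  b = (877 − 626) / (log₂ 20 − log₂ 7) = 251 / (4.3219 − 2.8074) = 165.723 ms/bit
  a = 626 − 165.723 × 2.8074 = 160.756 ms
Then RT(6) = 160.756 + 165.723 × log₂ 6 = 160.756 + 165.723 × 2.5850 ≈ 589.144 ms.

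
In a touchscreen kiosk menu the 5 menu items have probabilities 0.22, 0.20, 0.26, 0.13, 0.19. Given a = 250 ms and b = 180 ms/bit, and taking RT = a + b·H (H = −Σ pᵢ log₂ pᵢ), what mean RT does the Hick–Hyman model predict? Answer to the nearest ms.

H = 0.22·log₂(1/0.22) + 0.20·log₂(1/0.20) + 0.26·log₂(1/0.26) + 0.13·log₂(1/0.13) + 0.19·log₂(1/0.19) = 2.2881 bits.
RT = 250 + 180 × 2.2881 = 661.86 ms.

662 ms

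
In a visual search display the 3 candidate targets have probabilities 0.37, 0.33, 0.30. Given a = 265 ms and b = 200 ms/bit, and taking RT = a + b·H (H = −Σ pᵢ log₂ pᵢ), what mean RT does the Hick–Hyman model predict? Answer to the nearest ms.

581 ms

H = 0.37·log₂(1/0.37) + 0.33·log₂(1/0.33) + 0.30·log₂(1/0.30) = 1.5796 bits.
RT = 265 + 200 × 1.5796 = 580.93 ms.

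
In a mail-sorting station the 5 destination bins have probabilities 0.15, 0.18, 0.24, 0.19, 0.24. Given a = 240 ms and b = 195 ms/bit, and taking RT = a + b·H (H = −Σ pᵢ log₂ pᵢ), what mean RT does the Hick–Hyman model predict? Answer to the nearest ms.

H = 0.15·log₂(1/0.15) + 0.18·log₂(1/0.18) + 0.24·log₂(1/0.24) + 0.19·log₂(1/0.19) + 0.24·log₂(1/0.24) = 2.2993 bits.
RT = 240 + 195 × 2.2993 = 688.37 ms.

688 ms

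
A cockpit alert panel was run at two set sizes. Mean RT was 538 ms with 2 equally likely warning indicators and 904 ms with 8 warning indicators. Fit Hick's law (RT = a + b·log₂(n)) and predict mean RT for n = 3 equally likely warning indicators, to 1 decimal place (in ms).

645.0 ms

RT is linear in log₂ n, so two points fix the line:
  b = (904 − 538) / (log₂ 8 − log₂ 2) = 366 / (3 − 1) = 183.000 ms/bit
  a = 538 − 183.000 × 1 = 355.000 ms
Then RT(3) = 355.000 + 183.000 × log₂ 3 = 355.000 + 183.000 × 1.5850 ≈ 645.048 ms.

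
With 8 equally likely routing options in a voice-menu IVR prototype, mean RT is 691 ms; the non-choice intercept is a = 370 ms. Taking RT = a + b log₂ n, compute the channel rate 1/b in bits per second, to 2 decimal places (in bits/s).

9.35 bits/s

b = (691 − 370)/log₂ 8 = 321/3 = 107.000 ms per bit = 0.10700 s/bit; the reciprocal is 9.346 bits/s.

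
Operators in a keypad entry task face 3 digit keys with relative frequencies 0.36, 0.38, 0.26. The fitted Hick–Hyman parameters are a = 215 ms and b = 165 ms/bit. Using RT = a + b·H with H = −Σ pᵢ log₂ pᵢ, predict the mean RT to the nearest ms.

Entropy contributions −pᵢ log₂ pᵢ: 0.5306, 0.5305, 0.5053; sum H = 1.5664 bits.
RT = a + bH = 215 + 165·1.5664 = 473.45 ms.

473 ms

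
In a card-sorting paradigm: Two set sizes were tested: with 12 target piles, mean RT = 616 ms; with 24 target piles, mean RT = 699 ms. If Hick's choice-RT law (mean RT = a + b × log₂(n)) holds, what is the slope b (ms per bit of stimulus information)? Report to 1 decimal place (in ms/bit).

Slope: b = (699 − 616) / (log₂ 24 − log₂ 12) = 83/1.0000 = 83.000 ms/bit.

83.0 ms/bit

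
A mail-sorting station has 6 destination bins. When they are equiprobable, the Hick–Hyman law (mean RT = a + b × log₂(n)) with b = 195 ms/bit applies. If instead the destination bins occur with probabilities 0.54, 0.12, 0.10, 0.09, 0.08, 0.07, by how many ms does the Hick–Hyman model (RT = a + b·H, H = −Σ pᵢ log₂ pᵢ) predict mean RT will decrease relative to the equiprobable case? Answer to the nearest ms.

104 ms

The RT saving is b·ΔH. Equiprobable H₀ = log₂(6) = 2.5850 bits; with the given probabilities H = 2.0520 bits.
b·(H₀ − H) = 195 × (2.5850 − 2.0520) = 103.92 ms.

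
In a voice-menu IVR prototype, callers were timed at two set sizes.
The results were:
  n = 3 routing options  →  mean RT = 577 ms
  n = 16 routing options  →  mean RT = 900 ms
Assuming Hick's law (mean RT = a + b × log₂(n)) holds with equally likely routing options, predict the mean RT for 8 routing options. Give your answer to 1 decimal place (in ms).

Fit slope and intercept:
  b = (900 − 577) / (log₂ 16 − log₂ 3) = 323 / (4 − 1.5850) = 133.745 ms/bit
  a = 577 − 133.745 × 1.5850 = 365.019 ms
Then RT(8) = 365.019 + 133.745 × log₂ 8 = 365.019 + 133.745 × 3 ≈ 766.255 ms.

766.3 ms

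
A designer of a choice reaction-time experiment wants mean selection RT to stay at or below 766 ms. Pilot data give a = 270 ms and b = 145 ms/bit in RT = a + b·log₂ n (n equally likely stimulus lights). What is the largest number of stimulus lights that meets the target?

145·log₂ n ≤ 766 − 270 = 496, giving log₂ n ≤ 3.4207 and n ≤ 10.709. The largest whole number is 10.

10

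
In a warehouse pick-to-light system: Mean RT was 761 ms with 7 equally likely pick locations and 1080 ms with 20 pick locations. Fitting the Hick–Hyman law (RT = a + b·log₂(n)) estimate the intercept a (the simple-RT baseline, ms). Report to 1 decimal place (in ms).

b = (RT₂ − RT₁)/(log₂ n₂ − log₂ n₁) = (1080 − 761)/(4.3219 − 2.8074) = 210.620 ms/bit.
a = RT₁ − b·log₂ n₁ = 761 − 210.620 × 2.8074 = 169.714 ms.

169.7 ms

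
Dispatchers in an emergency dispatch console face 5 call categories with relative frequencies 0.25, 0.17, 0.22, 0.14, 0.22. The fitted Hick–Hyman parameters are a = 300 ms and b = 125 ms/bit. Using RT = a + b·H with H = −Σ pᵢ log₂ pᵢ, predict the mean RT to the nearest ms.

H = 0.25·log₂(1/0.25) + 0.17·log₂(1/0.17) + 0.22·log₂(1/0.22) + 0.14·log₂(1/0.14) + 0.22·log₂(1/0.22) = 2.2928 bits.
RT = 300 + 125 × 2.2928 = 586.61 ms.

587 ms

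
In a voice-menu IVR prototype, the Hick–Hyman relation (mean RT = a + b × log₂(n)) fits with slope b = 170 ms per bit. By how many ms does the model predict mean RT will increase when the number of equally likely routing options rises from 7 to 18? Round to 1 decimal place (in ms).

Only the slope matters, since a is common to both: ΔRT = b·log₂(n₂/n₁).
log₂(18) − log₂(7) = 4.1699 − 2.8074 = 1.3626.
ΔRT = 170 × 1.3626 = 231.637 ms.

231.6 ms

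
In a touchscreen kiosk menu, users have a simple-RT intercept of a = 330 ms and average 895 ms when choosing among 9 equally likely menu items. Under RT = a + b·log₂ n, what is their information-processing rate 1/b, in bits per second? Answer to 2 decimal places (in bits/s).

Choice component = 895 − 330 = 565 ms over log₂(9) = 3.1699 bits.
b = 565 / 3.1699 = 178.238 ms/bit, so 1/b = 5.610 bits/s.

5.61 bits/s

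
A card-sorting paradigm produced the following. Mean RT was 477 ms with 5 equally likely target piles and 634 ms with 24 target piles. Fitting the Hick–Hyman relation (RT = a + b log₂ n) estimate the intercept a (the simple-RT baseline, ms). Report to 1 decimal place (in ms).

The slope on a log₂ axis is (634 − 477) / (4.5850 − 2.3219) = 69.376 ms/bit.
Intercept: a = 477 − 69.376·log₂(5) = 315.914 ms.

315.9 ms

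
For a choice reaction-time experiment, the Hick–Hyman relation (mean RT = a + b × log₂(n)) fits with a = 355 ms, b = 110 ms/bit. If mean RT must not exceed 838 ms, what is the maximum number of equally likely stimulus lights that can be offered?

Set 355 + 110·log₂ n ≤ 838 → log₂ n ≤ (838 − 355)/110 = 4.3909.
So n ≤ 2^4.3909 = 20.980; the largest integer n is 20.

20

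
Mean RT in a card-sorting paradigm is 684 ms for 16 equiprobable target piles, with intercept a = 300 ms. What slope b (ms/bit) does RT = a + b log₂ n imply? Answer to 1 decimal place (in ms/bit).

96.0 ms/bit

b = (684 − 300) / log₂(16) = 384 / 4 = 96.000 ms/bit.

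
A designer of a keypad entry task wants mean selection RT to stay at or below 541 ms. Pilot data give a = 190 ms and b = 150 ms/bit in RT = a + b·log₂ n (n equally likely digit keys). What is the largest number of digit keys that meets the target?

Set 190 + 150·log₂ n ≤ 541 → log₂ n ≤ (541 − 190)/150 = 2.3400.
So n ≤ 2^2.3400 = 5.063; the largest integer n is 5.

5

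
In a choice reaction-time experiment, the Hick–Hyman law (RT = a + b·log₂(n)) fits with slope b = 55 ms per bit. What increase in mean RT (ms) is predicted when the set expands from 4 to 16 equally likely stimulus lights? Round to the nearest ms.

110 ms

The intercept a cancels: ΔRT = b·(log₂ n₂ − log₂ n₁) = b·log₂(n₂/n₁).
log₂(16) − log₂(4) = log₂(16/4) = log₂(4) = 2.
ΔRT = 55 × 2.0000 = 110.000 ms.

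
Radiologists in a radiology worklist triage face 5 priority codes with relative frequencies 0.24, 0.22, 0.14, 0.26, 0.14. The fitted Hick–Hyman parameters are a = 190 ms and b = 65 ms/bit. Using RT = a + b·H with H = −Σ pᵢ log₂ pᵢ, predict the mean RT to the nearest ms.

H = 0.24·log₂(1/0.24) + 0.22·log₂(1/0.22) + 0.14·log₂(1/0.14) + 0.26·log₂(1/0.26) + 0.14·log₂(1/0.14) = 2.2742 bits.
RT = 190 + 65 × 2.2742 = 337.82 ms.

338 ms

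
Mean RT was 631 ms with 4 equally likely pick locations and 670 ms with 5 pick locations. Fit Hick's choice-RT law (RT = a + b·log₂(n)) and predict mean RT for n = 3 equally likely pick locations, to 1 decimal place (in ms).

580.7 ms

RT is linear in log₂ n, so two points fix the line:
  b = (670 − 631) / (log₂ 5 − log₂ 4) = 39 / (2.3219 − 2) = 121.145 ms/bit
  a = 631 − 121.145 × 2 = 388.710 ms
Then RT(3) = 388.710 + 121.145 × log₂ 3 = 388.710 + 121.145 × 1.5850 ≈ 580.720 ms.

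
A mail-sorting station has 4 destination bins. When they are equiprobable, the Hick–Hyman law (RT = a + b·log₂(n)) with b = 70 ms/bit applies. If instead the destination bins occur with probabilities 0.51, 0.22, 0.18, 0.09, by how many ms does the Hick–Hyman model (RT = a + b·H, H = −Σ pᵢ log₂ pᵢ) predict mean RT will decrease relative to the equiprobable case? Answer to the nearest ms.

19 ms

Equiprobable entropy H₀ = log₂ 4 = 2.0000 bits.
Skewed entropy H = −Σ pᵢ log₂ pᵢ = 1.7340 bits.
ΔRT = b·(H₀ − H) = 70 × 0.2660 = 18.62 ms.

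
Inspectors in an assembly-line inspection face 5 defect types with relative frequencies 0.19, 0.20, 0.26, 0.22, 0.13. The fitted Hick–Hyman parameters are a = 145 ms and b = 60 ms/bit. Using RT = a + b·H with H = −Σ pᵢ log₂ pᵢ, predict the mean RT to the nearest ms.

282 ms

H = 0.19·log₂(1/0.19) + 0.20·log₂(1/0.20) + 0.26·log₂(1/0.26) + 0.22·log₂(1/0.22) + 0.13·log₂(1/0.13) = 2.2881 bits.
RT = 145 + 60 × 2.2881 = 282.29 ms.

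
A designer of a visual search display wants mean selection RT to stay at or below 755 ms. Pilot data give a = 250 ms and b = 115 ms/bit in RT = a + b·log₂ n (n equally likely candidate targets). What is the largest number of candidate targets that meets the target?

Information budget: (755 − 250)/115 = 4.3913 bits, so n ≤ 2^4.3913 = 20.985 → at most 20.

20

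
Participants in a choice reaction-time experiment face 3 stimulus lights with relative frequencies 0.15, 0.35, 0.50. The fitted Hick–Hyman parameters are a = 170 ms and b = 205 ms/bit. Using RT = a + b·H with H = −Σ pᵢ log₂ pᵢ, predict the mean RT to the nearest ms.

465 ms

H = 0.15·log₂(1/0.15) + 0.35·log₂(1/0.35) + 0.50·log₂(1/0.50) = 1.4406 bits.
RT = 170 + 205 × 1.4406 = 465.33 ms.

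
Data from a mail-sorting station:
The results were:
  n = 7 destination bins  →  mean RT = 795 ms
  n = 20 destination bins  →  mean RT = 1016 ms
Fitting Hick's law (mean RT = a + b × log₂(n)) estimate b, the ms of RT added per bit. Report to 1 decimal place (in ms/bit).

145.9 ms/bit

b = (RT₂ − RT₁)/(log₂ n₂ − log₂ n₁) = (1016 − 795)/(4.3219 − 2.8074) = 145.916 ms/bit.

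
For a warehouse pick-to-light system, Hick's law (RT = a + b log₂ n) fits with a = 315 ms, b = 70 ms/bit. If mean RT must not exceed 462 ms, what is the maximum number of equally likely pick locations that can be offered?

4

Set 315 + 70·log₂ n ≤ 462 → log₂ n ≤ (462 − 315)/70 = 2.1000.
So n ≤ 2^2.1000 = 4.287; the largest integer n is 4.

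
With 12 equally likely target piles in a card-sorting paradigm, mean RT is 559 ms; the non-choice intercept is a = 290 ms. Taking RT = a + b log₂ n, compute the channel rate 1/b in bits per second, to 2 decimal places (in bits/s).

b = (559 − 290)/log₂ 12 = 269/3.5850 = 75.036 ms per bit = 0.07504 s/bit; the reciprocal is 13.327 bits/s.

13.33 bits/s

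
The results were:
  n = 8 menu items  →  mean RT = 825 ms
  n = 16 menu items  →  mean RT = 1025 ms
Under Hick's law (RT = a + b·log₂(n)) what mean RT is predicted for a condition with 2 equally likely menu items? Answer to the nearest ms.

425 ms

With log₂ n on the abscissa the relation is linear; from the two conditions:
  b = (1025 − 825) / (log₂ 16 − log₂ 8) = 200 / (4 − 3) = 200 ms/bit
  a = 825 − 200 × 3 = 225 ms
Then RT(2) = 225 + 200 × log₂ 2 = 225 + 200 × 1 ≈ 425.000 ms.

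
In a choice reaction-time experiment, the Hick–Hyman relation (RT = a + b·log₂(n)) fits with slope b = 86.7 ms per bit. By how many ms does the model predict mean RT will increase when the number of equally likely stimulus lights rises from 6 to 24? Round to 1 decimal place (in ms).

Only the slope matters, since a is common to both: ΔRT = b·log₂(n₂/n₁).
log₂(24) − log₂(6) = log₂(24/6) = log₂(4) = 2.
ΔRT = 86.7 × 2.0000 = 173.400 ms.

173.4 ms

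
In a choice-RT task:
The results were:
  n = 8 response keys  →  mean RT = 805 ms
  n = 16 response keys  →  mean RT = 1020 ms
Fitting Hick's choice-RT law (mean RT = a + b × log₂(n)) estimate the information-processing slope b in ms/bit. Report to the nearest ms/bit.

215 ms/bit

Slope: b = (1020 − 805) / (log₂ 16 − log₂ 8) = 215/1.0000 = 215 ms/bit.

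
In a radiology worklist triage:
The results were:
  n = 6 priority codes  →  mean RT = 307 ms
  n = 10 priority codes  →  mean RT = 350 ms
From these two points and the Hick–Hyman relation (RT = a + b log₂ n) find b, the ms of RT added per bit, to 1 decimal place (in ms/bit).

b = (RT₂ − RT₁)/(log₂ n₂ − log₂ n₁) = (350 − 307)/(3.3219 − 2.5850) = 58.347 ms/bit.

58.3 ms/bit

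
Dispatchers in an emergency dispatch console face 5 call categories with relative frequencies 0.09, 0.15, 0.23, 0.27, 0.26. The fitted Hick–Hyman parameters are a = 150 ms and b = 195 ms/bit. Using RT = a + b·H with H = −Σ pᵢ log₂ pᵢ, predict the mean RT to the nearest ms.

Entropy contributions −pᵢ log₂ pᵢ: 0.3127, 0.4105, 0.4877, 0.5100, 0.5053; sum H = 2.2262 bits.
RT = a + bH = 150 + 195·2.2262 = 584.10 ms.

584 ms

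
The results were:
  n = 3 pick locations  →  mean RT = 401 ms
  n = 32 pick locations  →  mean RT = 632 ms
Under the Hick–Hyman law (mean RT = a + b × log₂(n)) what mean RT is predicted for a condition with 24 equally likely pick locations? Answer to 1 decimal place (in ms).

RT is linear in log₂ n, so two points fix the line:
  b = (632 − 401) / (log₂ 32 − log₂ 3) = 231 / (5 − 1.5850) = 67.642 ms/bit
  a = 401 − 67.642 × 1.5850 = 293.790 ms
Then RT(24) = 293.790 + 67.642 × log₂ 24 = 293.790 + 67.642 × 4.5850 ≈ 603.926 ms.

603.9 ms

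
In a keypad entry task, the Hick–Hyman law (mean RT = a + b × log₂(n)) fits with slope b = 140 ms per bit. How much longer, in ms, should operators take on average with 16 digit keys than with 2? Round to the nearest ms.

ΔRT = (a + b log₂ n₂) − (a + b log₂ n₁) = b·(log₂ n₂ − log₂ n₁).
log₂(16) − log₂(2) = log₂(16/2) = log₂(8) = 3.
ΔRT = 140 × 3.0000 = 420.000 ms.

420 ms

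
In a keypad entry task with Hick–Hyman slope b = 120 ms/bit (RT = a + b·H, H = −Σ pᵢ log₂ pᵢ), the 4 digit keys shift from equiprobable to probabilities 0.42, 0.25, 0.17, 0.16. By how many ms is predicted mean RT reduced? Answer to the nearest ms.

The RT saving is b·ΔH. Equiprobable H₀ = log₂(4) = 2.0000 bits; with the given probabilities H = 1.8833 bits.
b·(H₀ − H) = 120 × (2.0000 − 1.8833) = 14.01 ms.

14 ms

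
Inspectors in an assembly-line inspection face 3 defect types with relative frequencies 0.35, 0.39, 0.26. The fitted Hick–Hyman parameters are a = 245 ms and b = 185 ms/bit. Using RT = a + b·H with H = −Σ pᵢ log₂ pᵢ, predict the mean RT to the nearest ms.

535 ms

H = 0.35·log₂(1/0.35) + 0.39·log₂(1/0.39) + 0.26·log₂(1/0.26) = 1.5652 bits.
RT = 245 + 185 × 1.5652 = 534.56 ms.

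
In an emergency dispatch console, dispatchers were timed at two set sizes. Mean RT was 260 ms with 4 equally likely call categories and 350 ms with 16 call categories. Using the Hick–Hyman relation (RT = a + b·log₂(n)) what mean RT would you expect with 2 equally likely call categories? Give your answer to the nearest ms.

Fit slope and intercept:
  b = (350 − 260) / (log₂ 16 − log₂ 4) = 90 / (4 − 2) = 45 ms/bit
  a = 260 − 45 × 2 = 170 ms
Then RT(2) = 170 + 45 × log₂ 2 = 170 + 45 × 1 ≈ 215.000 ms.

215 ms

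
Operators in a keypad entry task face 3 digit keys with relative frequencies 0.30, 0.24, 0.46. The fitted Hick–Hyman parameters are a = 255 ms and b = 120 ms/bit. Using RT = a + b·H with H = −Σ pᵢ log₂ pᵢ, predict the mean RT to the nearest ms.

H = 0.30·log₂(1/0.30) + 0.24·log₂(1/0.24) + 0.46·log₂(1/0.46) = 1.5306 bits.
RT = 255 + 120 × 1.5306 = 438.67 ms.

439 ms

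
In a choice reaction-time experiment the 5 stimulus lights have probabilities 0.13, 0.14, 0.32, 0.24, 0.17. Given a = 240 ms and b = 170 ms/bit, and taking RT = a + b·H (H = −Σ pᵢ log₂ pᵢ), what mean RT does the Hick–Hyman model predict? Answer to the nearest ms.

Entropy contributions −pᵢ log₂ pᵢ: 0.3826, 0.3971, 0.5260, 0.4941, 0.4346; sum H = 2.2345 bits.
RT = a + bH = 240 + 170·2.2345 = 619.87 ms.

620 ms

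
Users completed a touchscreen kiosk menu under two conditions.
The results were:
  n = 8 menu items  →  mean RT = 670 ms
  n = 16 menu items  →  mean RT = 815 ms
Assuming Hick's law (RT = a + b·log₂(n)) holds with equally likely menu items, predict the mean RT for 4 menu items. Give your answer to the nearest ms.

525 ms

Fit slope and intercept:
  b = (815 − 670) / (log₂ 16 − log₂ 8) = 145 / (4 − 3) = 145 ms/bit
  a = 670 − 145 × 3 = 235 ms
Then RT(4) = 235 + 145 × log₂ 4 = 235 + 145 × 2 ≈ 525.000 ms.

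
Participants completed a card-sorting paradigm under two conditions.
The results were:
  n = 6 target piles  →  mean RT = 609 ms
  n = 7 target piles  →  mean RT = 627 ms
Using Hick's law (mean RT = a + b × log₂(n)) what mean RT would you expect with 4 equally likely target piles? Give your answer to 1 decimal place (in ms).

RT is linear in log₂ n, so two points fix the line:
  b = (627 − 609) / (log₂ 7 − log₂ 6) = 18 / (2.8074 − 2.5850) = 80.938 ms/bit
  a = 609 − 80.938 × 2.5850 = 399.778 ms
Then RT(4) = 399.778 + 80.938 × log₂ 4 = 399.778 + 80.938 × 2 ≈ 561.654 ms.

561.7 ms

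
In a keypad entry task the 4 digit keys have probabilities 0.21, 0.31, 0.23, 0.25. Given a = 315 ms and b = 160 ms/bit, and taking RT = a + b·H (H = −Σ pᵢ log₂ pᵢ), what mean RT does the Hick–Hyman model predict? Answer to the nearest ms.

632 ms

Entropy contributions −pᵢ log₂ pᵢ: 0.4728, 0.5238, 0.4877, 0.5000; sum H = 1.9843 bits.
RT = a + bH = 315 + 160·1.9843 = 632.49 ms.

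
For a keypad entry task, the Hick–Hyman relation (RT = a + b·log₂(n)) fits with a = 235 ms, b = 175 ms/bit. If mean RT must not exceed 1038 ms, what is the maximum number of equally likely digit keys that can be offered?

24

Set 235 + 175·log₂ n ≤ 1038 → log₂ n ≤ (1038 − 235)/175 = 4.5886.
So n ≤ 2^4.5886 = 24.060; the largest integer n is 24.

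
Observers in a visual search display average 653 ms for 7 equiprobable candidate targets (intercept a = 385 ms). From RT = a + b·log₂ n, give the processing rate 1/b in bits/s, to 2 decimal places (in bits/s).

10.48 bits/s

b = (653 − 385)/log₂ 7 = 268/2.8074 = 95.464 ms per bit = 0.09546 s/bit; the reciprocal is 10.475 bits/s.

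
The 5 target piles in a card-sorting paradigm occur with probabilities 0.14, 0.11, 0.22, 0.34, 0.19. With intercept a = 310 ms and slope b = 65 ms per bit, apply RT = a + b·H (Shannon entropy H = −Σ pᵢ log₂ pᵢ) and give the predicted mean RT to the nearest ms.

454 ms

H = 0.14·log₂(1/0.14) + 0.11·log₂(1/0.11) + 0.22·log₂(1/0.22) + 0.34·log₂(1/0.34) + 0.19·log₂(1/0.19) = 2.2124 bits.
RT = 310 + 65 × 2.2124 = 453.80 ms.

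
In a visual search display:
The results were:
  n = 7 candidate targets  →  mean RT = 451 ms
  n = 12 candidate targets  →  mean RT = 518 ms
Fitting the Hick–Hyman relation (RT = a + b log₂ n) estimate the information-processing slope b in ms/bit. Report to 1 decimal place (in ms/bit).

86.2 ms/bit

Slope: b = (518 − 451) / (log₂ 12 − log₂ 7) = 67/0.7776 = 86.162 ms/bit.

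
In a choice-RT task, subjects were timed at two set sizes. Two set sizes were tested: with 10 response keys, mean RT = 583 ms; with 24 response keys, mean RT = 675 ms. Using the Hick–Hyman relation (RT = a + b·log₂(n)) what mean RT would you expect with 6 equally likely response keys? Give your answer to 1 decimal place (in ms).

529.3 ms

Fit slope and intercept:
  b = (675 − 583) / (log₂ 24 − log₂ 10) = 92 / (4.5850 − 3.3219) = 72.840 ms/bit
  a = 583 − 72.840 × 3.3219 = 341.029 ms
Then RT(6) = 341.029 + 72.840 × log₂ 6 = 341.029 + 72.840 × 2.5850 ≈ 529.319 ms.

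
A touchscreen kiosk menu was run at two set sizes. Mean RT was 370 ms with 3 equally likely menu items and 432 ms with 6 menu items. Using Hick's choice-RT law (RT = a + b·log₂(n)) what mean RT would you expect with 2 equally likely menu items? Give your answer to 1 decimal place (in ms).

Solve the two-equation system in a and b:
  b = (432 − 370) / (log₂ 6 − log₂ 3) = 62 / (2.5850 − 1.5850) = 62.000 ms/bit
  a = 370 − 62.000 × 1.5850 = 271.732 ms
Then RT(2) = 271.732 + 62.000 × log₂ 2 = 271.732 + 62.000 × 1 ≈ 333.732 ms.

333.7 ms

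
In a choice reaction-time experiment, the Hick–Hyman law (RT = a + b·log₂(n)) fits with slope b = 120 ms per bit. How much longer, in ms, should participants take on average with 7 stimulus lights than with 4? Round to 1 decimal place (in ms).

96.9 ms

The intercept a cancels: ΔRT = b·(log₂ n₂ − log₂ n₁) = b·log₂(n₂/n₁).
log₂(7) − log₂(4) = 2.8074 − 2 = 0.8074.
ΔRT = 120 × 0.8074 = 96.883 ms.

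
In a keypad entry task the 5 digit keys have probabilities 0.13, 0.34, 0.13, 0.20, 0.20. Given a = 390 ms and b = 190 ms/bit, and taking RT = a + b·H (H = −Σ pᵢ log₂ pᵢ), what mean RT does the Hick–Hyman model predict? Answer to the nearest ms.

H = 0.13·log₂(1/0.13) + 0.34·log₂(1/0.34) + 0.13·log₂(1/0.13) + 0.20·log₂(1/0.20) + 0.20·log₂(1/0.20) = 2.2232 bits.
RT = 390 + 190 × 2.2232 = 812.41 ms.

812 ms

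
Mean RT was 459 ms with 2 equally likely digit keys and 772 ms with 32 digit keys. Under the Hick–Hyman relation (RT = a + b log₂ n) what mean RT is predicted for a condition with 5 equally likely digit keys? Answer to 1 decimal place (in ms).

562.4 ms

Solve the two-equation system in a and b:
  b = (772 − 459) / (log₂ 32 − log₂ 2) = 313 / (5 − 1) = 78.250 ms/bit
  a = 459 − 78.250 × 1 = 380.750 ms
Then RT(5) = 380.750 + 78.250 × log₂ 5 = 380.750 + 78.250 × 2.3219 ≈ 562.441 ms.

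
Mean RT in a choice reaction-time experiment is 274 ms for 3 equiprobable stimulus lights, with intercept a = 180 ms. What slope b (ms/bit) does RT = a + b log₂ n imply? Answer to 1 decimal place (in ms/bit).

3 alternatives carry log₂ 3 = 1.5850 bits; the choice cost is 274 − 180 = 94 ms, so b = 94/1.5850 = 59.307 ms/bit.

59.3 ms/bit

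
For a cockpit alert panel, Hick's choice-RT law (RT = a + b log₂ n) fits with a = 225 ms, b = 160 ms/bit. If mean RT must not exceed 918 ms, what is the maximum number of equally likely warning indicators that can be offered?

160·log₂ n ≤ 918 − 225 = 693, giving log₂ n ≤ 4.3312 and n ≤ 20.130. The largest whole number is 20.

20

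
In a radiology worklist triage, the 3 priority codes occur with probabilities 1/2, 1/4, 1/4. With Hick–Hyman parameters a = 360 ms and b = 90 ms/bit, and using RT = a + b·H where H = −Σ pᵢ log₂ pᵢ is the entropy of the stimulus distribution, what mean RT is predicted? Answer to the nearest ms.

495 ms

H = −Σ pᵢ log₂ pᵢ = 0.5·1 + 0.25·2 + 0.25·2 = 1.500 bits.
RT = 360 + 90 × 1.500 = 495.00 ms.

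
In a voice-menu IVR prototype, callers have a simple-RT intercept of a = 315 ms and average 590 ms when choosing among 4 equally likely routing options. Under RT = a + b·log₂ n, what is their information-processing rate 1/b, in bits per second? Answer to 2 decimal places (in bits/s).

7.27 bits/s

b = (590 − 315)/log₂ 4 = 275/2 = 137.500 ms per bit = 0.13750 s/bit; the reciprocal is 7.273 bits/s.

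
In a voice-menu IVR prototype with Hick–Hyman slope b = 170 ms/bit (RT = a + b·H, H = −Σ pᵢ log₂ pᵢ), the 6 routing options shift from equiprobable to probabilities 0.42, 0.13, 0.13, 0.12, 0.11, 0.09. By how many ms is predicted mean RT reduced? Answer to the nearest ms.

Equiprobable entropy H₀ = log₂ 6 = 2.5850 bits.
Skewed entropy H = −Σ pᵢ log₂ pᵢ = 2.3209 bits.
ΔRT = b·(H₀ − H) = 170 × 0.2640 = 44.88 ms.

45 ms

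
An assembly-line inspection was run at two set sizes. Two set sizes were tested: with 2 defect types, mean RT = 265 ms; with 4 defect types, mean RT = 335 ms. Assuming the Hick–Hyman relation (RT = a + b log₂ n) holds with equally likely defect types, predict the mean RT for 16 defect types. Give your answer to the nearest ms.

475 ms

Solve the two-equation system in a and b:
  b = (335 − 265) / (log₂ 4 − log₂ 2) = 70 / (2 − 1) = 70 ms/bit
  a = 265 − 70 × 1 = 195 ms
Then RT(16) = 195 + 70 × log₂ 16 = 195 + 70 × 4 ≈ 475.000 ms.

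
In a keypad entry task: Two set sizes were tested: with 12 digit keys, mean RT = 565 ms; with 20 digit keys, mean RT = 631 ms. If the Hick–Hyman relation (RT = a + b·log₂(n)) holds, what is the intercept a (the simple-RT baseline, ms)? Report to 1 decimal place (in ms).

b = (RT₂ − RT₁)/(log₂ n₂ − log₂ n₁) = (631 − 565)/(4.3219 − 3.5850) = 89.556 ms/bit.
Intercept: a = 565 − 89.556·log₂(12) = 243.944 ms.

243.9 ms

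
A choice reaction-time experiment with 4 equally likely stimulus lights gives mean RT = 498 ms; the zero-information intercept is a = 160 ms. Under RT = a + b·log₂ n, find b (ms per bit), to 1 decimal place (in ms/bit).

b = (498 − 160) / log₂(4) = 338 / 2 = 169.000 ms/bit.

169.0 ms/bit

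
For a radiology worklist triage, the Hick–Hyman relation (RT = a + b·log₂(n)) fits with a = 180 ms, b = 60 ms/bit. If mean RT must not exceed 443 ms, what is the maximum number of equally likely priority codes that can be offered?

20

Information budget: (443 − 180)/60 = 4.3833 bits, so n ≤ 2^4.3833 = 20.870 → at most 20.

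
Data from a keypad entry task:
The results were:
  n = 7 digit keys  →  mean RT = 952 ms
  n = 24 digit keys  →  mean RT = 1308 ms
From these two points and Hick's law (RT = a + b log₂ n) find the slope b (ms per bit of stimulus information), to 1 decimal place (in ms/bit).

Slope: b = (1308 − 952) / (log₂ 24 − log₂ 7) = 356/1.7776 = 200.269 ms/bit.

200.3 ms/bit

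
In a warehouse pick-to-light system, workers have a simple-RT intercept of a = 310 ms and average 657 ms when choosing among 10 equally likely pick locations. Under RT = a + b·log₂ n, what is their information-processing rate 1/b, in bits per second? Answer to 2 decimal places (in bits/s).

9.57 bits/s

b = (657 − 310)/log₂ 10 = 347/3.3219 = 104.457 ms per bit = 0.10446 s/bit; the reciprocal is 9.573 bits/s.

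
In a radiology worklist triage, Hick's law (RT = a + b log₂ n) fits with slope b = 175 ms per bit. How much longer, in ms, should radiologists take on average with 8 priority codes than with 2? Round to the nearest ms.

350 ms

ΔRT = (a + b log₂ n₂) − (a + b log₂ n₁) = b·(log₂ n₂ − log₂ n₁).
log₂(8) − log₂(2) = log₂(8/2) = log₂(4) = 2.
ΔRT = 175 × 2.0000 = 350.000 ms.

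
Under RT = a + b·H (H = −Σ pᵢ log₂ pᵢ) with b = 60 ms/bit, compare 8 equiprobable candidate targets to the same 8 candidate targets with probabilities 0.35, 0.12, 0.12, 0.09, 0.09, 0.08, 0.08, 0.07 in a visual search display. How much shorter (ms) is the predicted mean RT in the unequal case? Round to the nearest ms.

The RT saving is b·ΔH. Equiprobable H₀ = log₂(8) = 3.0000 bits; with the given probabilities H = 2.7411 bits.
b·(H₀ − H) = 60 × (3.0000 − 2.7411) = 15.53 ms.

16 ms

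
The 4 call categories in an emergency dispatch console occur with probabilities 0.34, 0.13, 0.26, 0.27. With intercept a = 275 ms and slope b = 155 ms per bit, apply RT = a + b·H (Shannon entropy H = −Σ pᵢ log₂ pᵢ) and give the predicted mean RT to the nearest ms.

Entropy contributions −pᵢ log₂ pᵢ: 0.5292, 0.3826, 0.5053, 0.5100; sum H = 1.9271 bits.
RT = a + bH = 275 + 155·1.9271 = 573.70 ms.

574 ms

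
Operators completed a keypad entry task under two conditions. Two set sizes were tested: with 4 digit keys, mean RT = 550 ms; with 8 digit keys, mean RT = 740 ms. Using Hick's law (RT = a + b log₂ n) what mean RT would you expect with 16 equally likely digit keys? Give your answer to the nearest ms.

930 ms

With log₂ n on the abscissa the relation is linear; from the two conditions:
  b = (740 − 550) / (log₂ 8 − log₂ 4) = 190 / (3 − 2) = 190 ms/bit
  a = 550 − 190 × 2 = 170 ms
Then RT(16) = 170 + 190 × log₂ 16 = 170 + 190 × 4 ≈ 930.000 ms.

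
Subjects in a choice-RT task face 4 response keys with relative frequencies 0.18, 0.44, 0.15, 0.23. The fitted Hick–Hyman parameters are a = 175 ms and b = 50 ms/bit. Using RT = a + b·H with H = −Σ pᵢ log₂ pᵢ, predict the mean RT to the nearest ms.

268 ms

Entropy contributions −pᵢ log₂ pᵢ: 0.4453, 0.5211, 0.4105, 0.4877; sum H = 1.8647 bits.
RT = a + bH = 175 + 50·1.8647 = 268.23 ms.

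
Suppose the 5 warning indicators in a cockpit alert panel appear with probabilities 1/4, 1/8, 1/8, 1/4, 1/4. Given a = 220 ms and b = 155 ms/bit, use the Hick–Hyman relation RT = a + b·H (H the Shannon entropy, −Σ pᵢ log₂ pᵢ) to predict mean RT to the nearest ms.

569 ms

H = −Σ pᵢ log₂ pᵢ = 0.25·2 + 0.125·3 + 0.125·3 + 0.25·2 + 0.25·2 = 2.250 bits.
RT = 220 + 155 × 2.250 = 568.75 ms.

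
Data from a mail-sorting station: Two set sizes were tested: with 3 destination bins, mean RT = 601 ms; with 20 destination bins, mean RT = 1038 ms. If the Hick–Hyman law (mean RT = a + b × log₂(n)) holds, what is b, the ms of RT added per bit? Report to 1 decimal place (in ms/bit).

159.7 ms/bit

b = (RT₂ − RT₁)/(log₂ n₂ − log₂ n₁) = (1038 − 601)/(4.3219 − 1.5850) = 159.666 ms/bit.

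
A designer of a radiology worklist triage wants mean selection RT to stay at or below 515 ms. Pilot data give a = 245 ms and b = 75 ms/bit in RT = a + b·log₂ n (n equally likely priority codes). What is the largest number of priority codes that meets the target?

Information budget: (515 − 245)/75 = 3.6000 bits, so n ≤ 2^3.6000 = 12.126 → at most 12.

12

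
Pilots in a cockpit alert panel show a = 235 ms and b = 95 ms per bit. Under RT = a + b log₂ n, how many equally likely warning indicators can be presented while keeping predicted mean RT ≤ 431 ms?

Set 235 + 95·log₂ n ≤ 431 → log₂ n ≤ (431 − 235)/95 = 2.0632.
So n ≤ 2^2.0632 = 4.179; the largest integer n is 4.

4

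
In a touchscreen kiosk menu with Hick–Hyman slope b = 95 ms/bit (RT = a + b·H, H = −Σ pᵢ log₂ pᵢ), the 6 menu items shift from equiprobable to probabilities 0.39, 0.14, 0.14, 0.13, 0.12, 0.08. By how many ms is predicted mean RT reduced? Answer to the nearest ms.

21 ms

Equiprobable entropy H₀ = log₂ 6 = 2.5850 bits.
Skewed entropy H = −Σ pᵢ log₂ pᵢ = 2.3652 bits.
ΔRT = b·(H₀ − H) = 95 × 0.2197 = 20.87 ms.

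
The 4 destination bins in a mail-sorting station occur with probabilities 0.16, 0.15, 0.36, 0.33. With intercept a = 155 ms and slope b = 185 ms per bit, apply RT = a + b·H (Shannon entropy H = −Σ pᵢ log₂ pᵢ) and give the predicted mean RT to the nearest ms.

H = 0.16·log₂(1/0.16) + 0.15·log₂(1/0.15) + 0.36·log₂(1/0.36) + 0.33·log₂(1/0.33) = 1.8920 bits.
RT = 155 + 185 × 1.8920 = 505.02 ms.

505 ms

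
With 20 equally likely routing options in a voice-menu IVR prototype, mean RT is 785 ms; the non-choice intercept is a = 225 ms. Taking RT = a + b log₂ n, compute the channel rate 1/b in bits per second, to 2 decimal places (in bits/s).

b = (785 − 225)/log₂ 20 = 560/4.3219 = 129.572 ms per bit = 0.12957 s/bit; the reciprocal is 7.718 bits/s.

7.72 bits/s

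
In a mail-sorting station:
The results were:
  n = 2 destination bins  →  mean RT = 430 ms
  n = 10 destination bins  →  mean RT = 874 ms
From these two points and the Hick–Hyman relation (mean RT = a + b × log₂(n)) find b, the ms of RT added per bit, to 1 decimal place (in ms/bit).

191.2 ms/bit

Slope: b = (874 − 430) / (log₂ 10 − log₂ 2) = 444/2.3219 = 191.220 ms/bit.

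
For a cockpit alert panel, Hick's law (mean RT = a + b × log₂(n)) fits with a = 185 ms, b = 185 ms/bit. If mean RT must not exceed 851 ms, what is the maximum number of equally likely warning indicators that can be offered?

12

Information budget: (851 − 185)/185 = 3.6000 bits, so n ≤ 2^3.6000 = 12.126 → at most 12.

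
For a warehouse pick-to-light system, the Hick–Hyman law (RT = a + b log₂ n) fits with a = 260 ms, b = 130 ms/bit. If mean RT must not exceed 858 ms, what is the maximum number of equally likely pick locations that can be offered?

130·log₂ n ≤ 858 − 260 = 598, giving log₂ n ≤ 4.6000 and n ≤ 24.251. The largest whole number is 24.

24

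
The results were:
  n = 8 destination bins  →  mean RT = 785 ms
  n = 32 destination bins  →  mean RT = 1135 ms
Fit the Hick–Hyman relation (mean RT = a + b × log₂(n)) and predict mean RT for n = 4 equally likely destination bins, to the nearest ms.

610 ms

Fit slope and intercept:
  b = (1135 − 785) / (log₂ 32 − log₂ 8) = 350 / (5 − 3) = 175 ms/bit
  a = 785 − 175 × 3 = 260 ms
Then RT(4) = 260 + 175 × log₂ 4 = 260 + 175 × 2 ≈ 610.000 ms.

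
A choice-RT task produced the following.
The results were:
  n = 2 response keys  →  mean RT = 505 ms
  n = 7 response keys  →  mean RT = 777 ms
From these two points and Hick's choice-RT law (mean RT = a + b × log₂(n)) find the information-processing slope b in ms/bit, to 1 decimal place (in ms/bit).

150.5 ms/bit

The slope on a log₂ axis is (777 − 505) / (2.8074 − 1) = 150.496 ms/bit.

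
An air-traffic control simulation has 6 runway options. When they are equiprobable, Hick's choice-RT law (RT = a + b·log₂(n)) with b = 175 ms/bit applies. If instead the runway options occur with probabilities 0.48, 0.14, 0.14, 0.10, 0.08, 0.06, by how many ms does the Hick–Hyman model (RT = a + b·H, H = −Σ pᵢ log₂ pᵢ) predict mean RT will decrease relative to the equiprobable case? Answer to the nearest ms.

73 ms

Equiprobable entropy H₀ = log₂ 6 = 2.5850 bits.
Skewed entropy H = −Σ pᵢ log₂ pᵢ = 2.1697 bits.
ΔRT = b·(H₀ − H) = 175 × 0.4152 = 72.67 ms.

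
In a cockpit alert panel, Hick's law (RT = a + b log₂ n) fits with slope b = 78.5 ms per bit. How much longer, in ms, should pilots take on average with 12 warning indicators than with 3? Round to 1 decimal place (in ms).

The intercept a cancels: ΔRT = b·(log₂ n₂ − log₂ n₁) = b·log₂(n₂/n₁).
log₂(12) − log₂(3) = log₂(12/3) = log₂(4) = 2.
ΔRT = 78.5 × 2.0000 = 157.000 ms.

157.0 ms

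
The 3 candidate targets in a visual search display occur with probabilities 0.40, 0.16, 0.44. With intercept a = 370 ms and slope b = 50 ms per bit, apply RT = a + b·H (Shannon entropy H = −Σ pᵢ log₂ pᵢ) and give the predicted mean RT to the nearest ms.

H = 0.40·log₂(1/0.40) + 0.16·log₂(1/0.16) + 0.44·log₂(1/0.44) = 1.4729 bits.
RT = 370 + 50 × 1.4729 = 443.65 ms.

444 ms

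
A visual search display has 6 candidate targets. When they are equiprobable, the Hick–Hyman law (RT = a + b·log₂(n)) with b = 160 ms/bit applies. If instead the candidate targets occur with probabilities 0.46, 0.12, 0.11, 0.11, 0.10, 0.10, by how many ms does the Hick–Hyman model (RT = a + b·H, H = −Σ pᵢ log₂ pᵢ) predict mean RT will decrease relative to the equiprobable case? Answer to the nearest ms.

54 ms

The RT saving is b·ΔH. Equiprobable H₀ = log₂(6) = 2.5850 bits; with the given probabilities H = 2.2474 bits.
b·(H₀ − H) = 160 × (2.5850 − 2.2474) = 54.02 ms.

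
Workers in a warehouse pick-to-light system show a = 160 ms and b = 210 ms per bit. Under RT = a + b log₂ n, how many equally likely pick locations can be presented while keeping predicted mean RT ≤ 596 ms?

Set 160 + 210·log₂ n ≤ 596 → log₂ n ≤ (596 − 160)/210 = 2.0762.
So n ≤ 2^2.0762 = 4.217; the largest integer n is 4.

4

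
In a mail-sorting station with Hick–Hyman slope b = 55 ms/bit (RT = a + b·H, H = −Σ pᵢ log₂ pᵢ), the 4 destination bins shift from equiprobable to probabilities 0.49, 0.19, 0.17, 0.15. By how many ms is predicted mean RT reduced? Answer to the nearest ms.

Equiprobable entropy H₀ = log₂ 4 = 2.0000 bits.
Skewed entropy H = −Σ pᵢ log₂ pᵢ = 1.8046 bits.
ΔRT = b·(H₀ − H) = 55 × 0.1954 = 10.74 ms.

11 ms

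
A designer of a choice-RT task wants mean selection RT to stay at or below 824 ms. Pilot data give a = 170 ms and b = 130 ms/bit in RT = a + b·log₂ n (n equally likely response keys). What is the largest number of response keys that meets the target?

Information budget: (824 − 170)/130 = 5.0308 bits, so n ≤ 2^5.0308 = 32.690 → at most 32.

32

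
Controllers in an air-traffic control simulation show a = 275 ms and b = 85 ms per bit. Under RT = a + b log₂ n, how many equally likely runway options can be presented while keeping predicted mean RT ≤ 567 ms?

10

Information budget: (567 − 275)/85 = 3.4353 bits, so n ≤ 2^3.4353 = 10.817 → at most 10.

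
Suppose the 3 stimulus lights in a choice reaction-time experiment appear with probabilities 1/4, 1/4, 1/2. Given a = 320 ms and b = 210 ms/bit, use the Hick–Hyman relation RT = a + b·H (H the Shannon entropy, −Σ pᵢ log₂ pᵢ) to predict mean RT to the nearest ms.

635 ms

H = −Σ pᵢ log₂ pᵢ = 0.25·2 + 0.25·2 + 0.5·1 = 1.500 bits.
RT = 320 + 210 × 1.500 = 635.00 ms.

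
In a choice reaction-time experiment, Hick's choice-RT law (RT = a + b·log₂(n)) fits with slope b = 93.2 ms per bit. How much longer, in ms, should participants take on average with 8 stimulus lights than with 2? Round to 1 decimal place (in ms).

186.4 ms

The intercept a cancels: ΔRT = b·(log₂ n₂ − log₂ n₁) = b·log₂(n₂/n₁).
log₂(8) − log₂(2) = log₂(8/2) = log₂(4) = 2.
ΔRT = 93.2 × 2.0000 = 186.400 ms.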